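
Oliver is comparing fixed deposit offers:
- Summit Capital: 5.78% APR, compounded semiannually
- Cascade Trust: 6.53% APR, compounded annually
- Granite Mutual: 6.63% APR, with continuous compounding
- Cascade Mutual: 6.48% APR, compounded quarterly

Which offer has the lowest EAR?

Summit Capital

Summit Capital: (1 + 0.0578/2)^2 − 1 = 5.864%
Cascade Trust: compounded annually, EAR = 6.530%
Granite Mutual: e^0.0663 − 1 = 6.855%
Cascade Mutual: (1 + 0.0648/4)^4 − 1 = 6.639%
The lowest effective annual rate is Summit Capital at 5.864%.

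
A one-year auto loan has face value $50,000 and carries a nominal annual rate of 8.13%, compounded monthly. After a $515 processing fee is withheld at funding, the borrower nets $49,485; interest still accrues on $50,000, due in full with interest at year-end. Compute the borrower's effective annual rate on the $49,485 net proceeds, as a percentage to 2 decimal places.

9.57%

Amount owed after one year: 50,000 × (1 + 0.0813/12)^12 = 50,000 × 1.084399 = $54,219.95.
Effective rate on net proceeds: 54,219.95 / 49,485 − 1 = 0.095684 = 9.57%.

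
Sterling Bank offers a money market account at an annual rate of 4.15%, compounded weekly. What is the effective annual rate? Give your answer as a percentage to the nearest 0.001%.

4.236%

EAR = (1 + 0.0415/52)^52 − 1.
= 1.042356 − 1 = 4.236%.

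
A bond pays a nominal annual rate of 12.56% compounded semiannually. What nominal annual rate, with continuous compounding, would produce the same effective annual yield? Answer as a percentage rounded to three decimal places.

EAR = (1 + 0.1256/2)^2 − 1 = 0.129544.
Equivalent continuous rate: r = ln(1 + 0.129544) = 0.121814 = 12.181%.

12.181%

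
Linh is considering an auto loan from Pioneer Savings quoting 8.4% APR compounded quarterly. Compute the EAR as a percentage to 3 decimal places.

8.668%

EAR = (1 + 0.084/4)^4 − 1.
= 1.086683 − 1 = 8.668%.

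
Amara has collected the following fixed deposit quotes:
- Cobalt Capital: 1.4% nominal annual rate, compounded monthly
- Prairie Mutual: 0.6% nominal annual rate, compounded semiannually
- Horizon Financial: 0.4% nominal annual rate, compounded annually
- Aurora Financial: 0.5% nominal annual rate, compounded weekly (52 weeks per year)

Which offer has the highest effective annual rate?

Cobalt Capital

Cobalt Capital: (1 + 0.014/12)^12 − 1 = 1.409%
Prairie Mutual: (1 + 0.006/2)^2 − 1 = 0.601%
Horizon Financial: compounded annually, EAR = 0.400%
Aurora Financial: (1 + 0.005/52)^52 − 1 = 0.501%
The highest effective annual rate is Cobalt Capital at 1.409%.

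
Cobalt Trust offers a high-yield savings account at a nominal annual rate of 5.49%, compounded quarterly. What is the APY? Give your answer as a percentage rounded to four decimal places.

EAR = (1 + 0.0549/4)^4 − 1.
= (1 + 0.013725)^4 − 1 = 1.056041 − 1 = 5.6041%.

5.6041%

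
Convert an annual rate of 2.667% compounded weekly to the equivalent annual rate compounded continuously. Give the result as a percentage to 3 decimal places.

2.666%

EAR = (1 + 0.02667/52)^52 − 1 = 0.027022.
Equivalent continuous rate: r = ln(1 + 0.027022) = 0.026663 = 2.666%.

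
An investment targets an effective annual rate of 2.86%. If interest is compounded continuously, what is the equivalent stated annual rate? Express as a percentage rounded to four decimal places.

2.8199%

Continuous: nominal r satisfies e^r − 1 = 0.0286.
r = ln(1 + 0.0286) = ln(1.0286) = 0.028199 = 2.8199%.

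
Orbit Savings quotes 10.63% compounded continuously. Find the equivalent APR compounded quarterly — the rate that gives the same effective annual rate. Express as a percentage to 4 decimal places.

10.7725%

EAR under continuous compounding: e^0.1063 − 1 = 0.112155.
Solve (1 + r/4)^4 = 1.112155: r/4 = 1.112155^(1/4) − 1 = 0.026931, so r = 0.107725 = 10.7725%.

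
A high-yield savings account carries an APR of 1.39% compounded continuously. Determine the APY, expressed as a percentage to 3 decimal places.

With continuous compounding, EAR = e^0.0139 − 1.
e^0.0139 = 1.013997, so EAR = 0.013997 = 1.400%.

1.400%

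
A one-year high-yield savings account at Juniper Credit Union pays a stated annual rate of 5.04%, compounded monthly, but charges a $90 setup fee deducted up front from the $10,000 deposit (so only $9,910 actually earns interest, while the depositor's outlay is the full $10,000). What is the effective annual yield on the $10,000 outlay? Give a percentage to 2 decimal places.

4.21%

Value after one year: 9,910 × (1 + 0.0504/12)^12 = 9,910 × 1.051581 = $10,421.16.
Effective yield on the $10,000 outlay: 10,421.16 / 10,000 − 1 = 0.042116 = 4.21%.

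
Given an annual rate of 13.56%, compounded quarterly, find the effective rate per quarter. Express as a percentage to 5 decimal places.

With a nominal annual rate compounded quarterly, the periodic rate is the nominal rate divided by 4.
i = 0.1356 / 4 = 0.0339000 = 3.39000%.

3.39000%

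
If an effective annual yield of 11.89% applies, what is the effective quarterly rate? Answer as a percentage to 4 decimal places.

The per-quarter rate i satisfies (1 + i)^4 = 1 + 0.1189.
i = 1.1189^(1/4) − 1 = 0.0284847 = 2.8485%.

2.8485%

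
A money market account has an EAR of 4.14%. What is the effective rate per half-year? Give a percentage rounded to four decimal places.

The per-half-year rate i satisfies (1 + i)^2 = 1 + 0.0414.
i = 1.0414^(1/2) − 1 = 0.0204901 = 2.0490%.

2.0490%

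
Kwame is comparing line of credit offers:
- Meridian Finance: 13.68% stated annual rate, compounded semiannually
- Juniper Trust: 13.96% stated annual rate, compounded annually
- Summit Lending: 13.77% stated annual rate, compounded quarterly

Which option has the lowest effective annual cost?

Meridian Finance: (1 + 0.1368/2)^2 − 1 = 14.148%
Juniper Trust: compounded annually, EAR = 13.960%
Summit Lending: (1 + 0.1377/4)^4 − 1 = 14.498%
The lowest effective annual rate is Juniper Trust at 13.960%.

Juniper Trust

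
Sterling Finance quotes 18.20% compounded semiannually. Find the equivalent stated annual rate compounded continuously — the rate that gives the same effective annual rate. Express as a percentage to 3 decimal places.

17.419%

EAR = (1 + 0.1820/2)^2 − 1 = 0.190281.
Equivalent continuous rate: r = ln(1 + 0.190281) = 0.174189 = 17.419%.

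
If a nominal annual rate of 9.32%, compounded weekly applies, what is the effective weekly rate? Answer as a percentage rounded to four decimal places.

0.1792%

With a nominal annual rate compounded weekly, the periodic rate is the nominal rate divided by 52.
i = 0.0932 / 52 = 0.0017923 = 0.1792%.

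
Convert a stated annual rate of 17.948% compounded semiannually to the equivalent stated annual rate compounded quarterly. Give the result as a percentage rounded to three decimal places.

17.562%

EAR = (1 + 0.17948/2)^2 − 1 = 0.187533.
Solve (1 + r/4)^4 = 1.187533: r/4 = 1.187533^(1/4) − 1 = 0.043906, so r = 0.175625 = 17.562%.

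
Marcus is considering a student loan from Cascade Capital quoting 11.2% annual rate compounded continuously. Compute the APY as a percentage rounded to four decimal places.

11.8513%

With continuous compounding, EAR = e^0.112 − 1.
e^0.112 = 1.118513, so EAR = 0.118513 = 11.8513%.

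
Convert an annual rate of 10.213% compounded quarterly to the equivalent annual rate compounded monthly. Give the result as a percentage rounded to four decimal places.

EAR = (1 + 0.10213/4)^4 − 1 = 0.106108.
Solve (1 + r/12)^12 = 1.106108: r/12 = 1.106108^(1/12) − 1 = 0.008439, so r = 0.101273 = 10.1273%.

10.1273%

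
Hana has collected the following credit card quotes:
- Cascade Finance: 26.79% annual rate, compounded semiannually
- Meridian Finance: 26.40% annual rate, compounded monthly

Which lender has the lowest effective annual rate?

Cascade Finance

Cascade Finance: (1 + 0.2679/2)^2 − 1 = 28.584%
Meridian Finance: (1 + 0.2640/12)^12 − 1 = 29.841%
The lowest effective annual rate is Cascade Finance at 28.584%.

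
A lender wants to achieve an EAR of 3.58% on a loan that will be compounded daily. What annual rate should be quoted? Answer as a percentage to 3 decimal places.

3.518%

(1 + r/365)^365 − 1 = 0.0358, so 1 + r/365 = 1.0358^(1/365).
r/365 = 0.000096, so r = 0.035176 = 3.518%.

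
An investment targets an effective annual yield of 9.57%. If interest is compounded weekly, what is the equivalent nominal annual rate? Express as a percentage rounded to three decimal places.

9.147%

(1 + r/52)^52 − 1 = 0.0957, so 1 + r/52 = 1.0957^(1/52).
r/52 = 0.001759, so r = 0.091474 = 9.147%.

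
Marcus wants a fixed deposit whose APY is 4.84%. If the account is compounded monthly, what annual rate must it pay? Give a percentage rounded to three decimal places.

(1 + r/12)^12 − 1 = 0.0484, so 1 + r/12 = 1.0484^(1/12).
r/12 = 0.003947, so r = 0.047358 = 4.736%.

4.736%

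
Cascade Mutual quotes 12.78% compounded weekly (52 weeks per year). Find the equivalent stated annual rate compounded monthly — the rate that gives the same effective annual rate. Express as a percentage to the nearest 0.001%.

12.832%

EAR = (1 + 0.1278/52)^52 − 1 = 0.136148.
Solve (1 + r/12)^12 = 1.136148: r/12 = 1.136148^(1/12) − 1 = 0.010694, so r = 0.128324 = 12.832%.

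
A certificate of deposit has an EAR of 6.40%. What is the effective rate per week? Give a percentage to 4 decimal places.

The per-week rate i satisfies (1 + i)^52 = 1 + 0.0640.
i = 1.0640^(1/52) − 1 = 0.0011937 = 0.1194%.

0.1194%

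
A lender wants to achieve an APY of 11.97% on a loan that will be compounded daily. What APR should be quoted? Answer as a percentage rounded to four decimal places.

(1 + r/365)^365 − 1 = 0.1197, so 1 + r/365 = 1.1197^(1/365).
r/365 = 0.000310, so r = 0.113078 = 11.3078%.

11.3078%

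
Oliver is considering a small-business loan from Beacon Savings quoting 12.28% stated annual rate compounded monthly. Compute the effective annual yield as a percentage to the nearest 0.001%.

12.995%

EAR = (1 + 0.1228/12)^12 − 1.
= 1.129953 − 1 = 12.995%.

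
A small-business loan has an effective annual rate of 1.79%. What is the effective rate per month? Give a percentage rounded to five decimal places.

0.14796%

The per-month rate i satisfies (1 + i)^12 = 1 + 0.0179.
i = 1.0179^(1/12) − 1 = 0.0014796 = 0.14796%.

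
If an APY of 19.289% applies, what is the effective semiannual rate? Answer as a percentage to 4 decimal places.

9.2195%

The per-half-year rate i satisfies (1 + i)^2 = 1 + 0.19289.
i = 1.19289^(1/2) − 1 = 0.0921950 = 9.2195%.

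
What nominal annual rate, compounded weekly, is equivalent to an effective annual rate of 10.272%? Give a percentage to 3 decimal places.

9.787%

(1 + r/52)^52 − 1 = 0.10272, so 1 + r/52 = 1.10272^(1/52).
r/52 = 0.001882, so r = 0.097872 = 9.787%.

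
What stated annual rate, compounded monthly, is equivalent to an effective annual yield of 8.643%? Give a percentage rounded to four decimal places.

(1 + r/12)^12 − 1 = 0.08643, so 1 + r/12 = 1.08643^(1/12).
r/12 = 0.006932, so r = 0.083184 = 8.3184%.

8.3184%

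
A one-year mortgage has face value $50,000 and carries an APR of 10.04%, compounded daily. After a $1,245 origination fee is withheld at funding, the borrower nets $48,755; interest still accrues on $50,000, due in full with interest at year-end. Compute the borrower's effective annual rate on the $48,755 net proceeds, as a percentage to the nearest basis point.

Amount owed after one year: 50,000 × (1 + 0.1004/365)^365 = 50,000 × 1.105598 = $55,279.89.
Effective rate on net proceeds: 55,279.89 / 48,755 − 1 = 0.133830 = 13.38%.

13.38%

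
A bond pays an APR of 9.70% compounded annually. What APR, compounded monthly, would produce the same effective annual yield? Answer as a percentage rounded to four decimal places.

Compounded annually, EAR = nominal = 0.097000.
Solve (1 + r/12)^12 = 1.097000: r/12 = 1.097000^(1/12) − 1 = 0.007745, so r = 0.092937 = 9.2937%.

9.2937%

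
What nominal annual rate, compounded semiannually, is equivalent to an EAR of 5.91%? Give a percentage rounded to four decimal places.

5.8252%

(1 + r/2)^2 − 1 = 0.0591, so 1 + r/2 = 1.0591^(1/2).
r/2 = 0.029126, so r = 0.058252 = 5.8252%.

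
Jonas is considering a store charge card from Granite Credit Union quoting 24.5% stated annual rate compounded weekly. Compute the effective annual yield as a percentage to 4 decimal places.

27.6886%

EAR = (1 + 0.245/52)^52 − 1.
= (1 + 0.004712)^52 − 1 = 1.276886 − 1 = 27.6886%.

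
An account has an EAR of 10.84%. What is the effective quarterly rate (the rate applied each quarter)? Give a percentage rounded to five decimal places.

The per-quarter rate i satisfies (1 + i)^4 = 1 + 0.1084.
i = 1.1084^(1/4) − 1 = 0.0260632 = 2.60632%.

2.60632%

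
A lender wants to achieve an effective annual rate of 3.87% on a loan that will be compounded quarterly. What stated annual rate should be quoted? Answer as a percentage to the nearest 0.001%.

3.815%

(1 + r/4)^4 − 1 = 0.0387, so 1 + r/4 = 1.0387^(1/4).
r/4 = 0.009538, so r = 0.038151 = 3.815%.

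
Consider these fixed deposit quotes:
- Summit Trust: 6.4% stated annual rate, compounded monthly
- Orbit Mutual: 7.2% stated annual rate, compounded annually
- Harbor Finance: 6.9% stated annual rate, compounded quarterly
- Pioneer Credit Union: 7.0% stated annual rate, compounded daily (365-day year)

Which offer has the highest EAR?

Pioneer Credit Union

Summit Trust: (1 + 0.064/12)^12 − 1 = 6.591%
Orbit Mutual: compounded annually, EAR = 7.200%
Harbor Finance: (1 + 0.069/4)^4 − 1 = 7.081%
Pioneer Credit Union: (1 + 0.070/365)^365 − 1 = 7.250%
The highest effective annual rate is Pioneer Credit Union at 7.250%.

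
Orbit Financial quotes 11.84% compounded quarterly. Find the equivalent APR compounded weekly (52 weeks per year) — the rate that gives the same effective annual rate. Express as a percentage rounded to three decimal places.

11.681%

EAR = (1 + 0.1184/4)^4 − 1 = 0.123761.
Solve (1 + r/52)^52 = 1.123761: r/52 = 1.123761^(1/52) − 1 = 0.002246, so r = 0.116813 = 11.681%.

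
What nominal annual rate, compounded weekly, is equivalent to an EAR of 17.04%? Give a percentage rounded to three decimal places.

15.758%

(1 + r/52)^52 − 1 = 0.1704, so 1 + r/52 = 1.1704^(1/52).
r/52 = 0.003030, so r = 0.157584 = 15.758%.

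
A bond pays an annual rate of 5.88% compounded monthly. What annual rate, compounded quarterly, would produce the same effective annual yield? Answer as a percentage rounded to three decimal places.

5.909%

EAR = (1 + 0.0588/12)^12 − 1 = 0.060411.
Solve (1 + r/4)^4 = 1.060411: r/4 = 1.060411^(1/4) − 1 = 0.014772, so r = 0.059089 = 5.909%.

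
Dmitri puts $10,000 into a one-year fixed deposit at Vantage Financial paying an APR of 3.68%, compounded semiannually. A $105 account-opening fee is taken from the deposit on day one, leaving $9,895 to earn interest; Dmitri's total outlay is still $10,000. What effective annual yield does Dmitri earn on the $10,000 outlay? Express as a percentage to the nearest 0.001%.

Value after one year: 9,895 × (1 + 0.0368/2)^2 = 9,895 × 1.037139 = $10,262.49.
Effective yield on the $10,000 outlay: 10,262.49 / 10,000 − 1 = 0.026249 = 2.625%.

2.625%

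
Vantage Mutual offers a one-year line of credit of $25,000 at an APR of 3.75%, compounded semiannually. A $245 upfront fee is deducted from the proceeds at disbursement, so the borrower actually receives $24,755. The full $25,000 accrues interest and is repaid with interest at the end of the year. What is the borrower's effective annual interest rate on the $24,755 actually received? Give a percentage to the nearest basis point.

Amount owed after one year: 25,000 × (1 + 0.0375/2)^2 = 25,000 × 1.037852 = $25,946.29.
Effective rate on net proceeds: 25,946.29 / 24,755 − 1 = 0.048123 = 4.81%.

4.81%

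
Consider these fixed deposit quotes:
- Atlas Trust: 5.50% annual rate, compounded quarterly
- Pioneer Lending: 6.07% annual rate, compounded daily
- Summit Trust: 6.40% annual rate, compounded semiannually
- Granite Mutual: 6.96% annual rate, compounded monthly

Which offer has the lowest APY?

Atlas Trust: (1 + 0.0550/4)^4 − 1 = 5.614%
Pioneer Lending: (1 + 0.0607/365)^365 − 1 = 6.257%
Summit Trust: (1 + 0.0640/2)^2 − 1 = 6.502%
Granite Mutual: (1 + 0.0696/12)^12 − 1 = 7.186%
The lowest effective annual rate is Atlas Trust at 5.614%.

Atlas Trust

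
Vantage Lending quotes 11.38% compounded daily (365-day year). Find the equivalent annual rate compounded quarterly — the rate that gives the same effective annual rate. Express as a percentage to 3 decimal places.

11.542%

EAR = (1 + 0.1138/365)^365 − 1 = 0.120508.
Solve (1 + r/4)^4 = 1.120508: r/4 = 1.120508^(1/4) − 1 = 0.028854, so r = 0.115416 = 11.542%.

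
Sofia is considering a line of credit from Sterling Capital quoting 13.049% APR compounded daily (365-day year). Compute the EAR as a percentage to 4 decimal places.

13.9360%

EAR = (1 + 0.13049/365)^365 − 1.
= (1 + 0.000358)^365 − 1 = 1.139360 − 1 = 13.9360%.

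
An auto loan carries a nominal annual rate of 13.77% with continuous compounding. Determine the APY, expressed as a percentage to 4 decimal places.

With continuous compounding, EAR = e^0.1377 − 1.
e^0.1377 = 1.147631, so EAR = 0.147631 = 14.7631%.

14.7631%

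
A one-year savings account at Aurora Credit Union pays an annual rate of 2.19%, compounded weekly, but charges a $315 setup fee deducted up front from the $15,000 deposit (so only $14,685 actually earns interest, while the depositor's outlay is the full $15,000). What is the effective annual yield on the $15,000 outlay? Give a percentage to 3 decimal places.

Value after one year: 14,685 × (1 + 0.0219/52)^52 = 14,685 × 1.022137 = $15,010.08.
Effective yield on the $15,000 outlay: 15,010.08 / 15,000 − 1 = 0.000672 = 0.067%.

0.067%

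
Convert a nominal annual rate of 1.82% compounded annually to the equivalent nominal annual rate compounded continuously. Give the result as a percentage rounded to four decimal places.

Compounded annually, EAR = nominal = 0.018200.
Equivalent continuous rate: r = ln(1 + 0.018200) = 0.018036 = 1.8036%.

1.8036%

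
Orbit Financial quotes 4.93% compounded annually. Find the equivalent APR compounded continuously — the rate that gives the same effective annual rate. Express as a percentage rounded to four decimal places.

Compounded annually, EAR = nominal = 0.049300.
Equivalent continuous rate: r = ln(1 + 0.049300) = 0.048123 = 4.8123%.

4.8123%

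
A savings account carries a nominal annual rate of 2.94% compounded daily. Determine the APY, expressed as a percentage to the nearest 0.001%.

EAR = (1 + 0.0294/365)^365 − 1.
= 1.029835 − 1 = 2.984%.

2.984%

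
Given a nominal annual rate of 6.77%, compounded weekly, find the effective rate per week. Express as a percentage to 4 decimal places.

0.1302%

With a nominal annual rate compounded weekly, the periodic rate is the nominal rate divided by 52.
i = 0.0677 / 52 = 0.0013019 = 0.1302%.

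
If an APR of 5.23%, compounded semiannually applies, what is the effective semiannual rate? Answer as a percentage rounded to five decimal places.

With a nominal annual rate compounded semiannually, the periodic rate is the nominal rate divided by 2.
i = 0.0523 / 2 = 0.0261500 = 2.61500%.

2.61500%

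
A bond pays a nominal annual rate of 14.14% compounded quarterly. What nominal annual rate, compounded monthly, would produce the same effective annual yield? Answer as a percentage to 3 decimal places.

EAR = (1 + 0.1414/4)^4 − 1 = 0.149076.
Solve (1 + r/12)^12 = 1.149076: r/12 = 1.149076^(1/12) − 1 = 0.011647, so r = 0.139766 = 13.977%.

13.977%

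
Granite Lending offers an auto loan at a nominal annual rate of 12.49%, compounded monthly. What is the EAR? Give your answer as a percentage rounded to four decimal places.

13.2304%

EAR = (1 + 0.1249/12)^12 − 1.
= 1.132304 − 1 = 13.2304%.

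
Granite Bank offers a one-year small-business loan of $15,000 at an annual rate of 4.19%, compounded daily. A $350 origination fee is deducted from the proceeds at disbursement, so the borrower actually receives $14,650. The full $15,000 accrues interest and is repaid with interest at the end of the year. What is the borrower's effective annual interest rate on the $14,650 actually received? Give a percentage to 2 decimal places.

Amount owed after one year: 15,000 × (1 + 0.0419/365)^365 = 15,000 × 1.042788 = $15,641.82.
Effective rate on net proceeds: 15,641.82 / 14,650 − 1 = 0.067701 = 6.77%.

6.77%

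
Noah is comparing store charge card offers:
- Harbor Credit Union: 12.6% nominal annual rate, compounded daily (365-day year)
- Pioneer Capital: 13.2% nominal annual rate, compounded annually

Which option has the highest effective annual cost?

Harbor Credit Union: (1 + 0.126/365)^365 − 1 = 13.426%
Pioneer Capital: compounded annually, EAR = 13.200%
The highest effective annual rate is Harbor Credit Union at 13.426%.

Harbor Credit Union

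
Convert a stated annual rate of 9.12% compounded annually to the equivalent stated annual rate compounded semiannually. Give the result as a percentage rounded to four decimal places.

Compounded annually, EAR = nominal = 0.091200.
Solve (1 + r/2)^2 = 1.091200: r/2 = 1.091200^(1/2) − 1 = 0.044605, so r = 0.089210 = 8.9210%.

8.9210%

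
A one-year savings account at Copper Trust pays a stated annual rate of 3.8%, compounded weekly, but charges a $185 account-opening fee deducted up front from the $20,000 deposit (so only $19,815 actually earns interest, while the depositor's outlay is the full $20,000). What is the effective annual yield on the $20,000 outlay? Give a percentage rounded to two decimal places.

2.91%

Value after one year: 19,815 × (1 + 0.038/52)^52 = 19,815 × 1.038717 = $20,582.17.
Effective yield on the $20,000 outlay: 20,582.17 / 20,000 − 1 = 0.029109 = 2.91%.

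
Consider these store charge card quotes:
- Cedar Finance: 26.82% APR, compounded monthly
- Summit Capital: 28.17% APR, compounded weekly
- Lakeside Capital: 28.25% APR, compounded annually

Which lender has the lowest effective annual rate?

Lakeside Capital

Cedar Finance: (1 + 0.2682/12)^12 − 1 = 30.375%
Summit Capital: (1 + 0.2817/52)^52 − 1 = 32.437%
Lakeside Capital: compounded annually, EAR = 28.250%
The lowest effective annual rate is Lakeside Capital at 28.250%.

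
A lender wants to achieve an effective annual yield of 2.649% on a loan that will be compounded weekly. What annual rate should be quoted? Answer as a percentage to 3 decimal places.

2.615%

(1 + r/52)^52 − 1 = 0.02649, so 1 + r/52 = 1.02649^(1/52).
r/52 = 0.000503, so r = 0.026152 = 2.615%.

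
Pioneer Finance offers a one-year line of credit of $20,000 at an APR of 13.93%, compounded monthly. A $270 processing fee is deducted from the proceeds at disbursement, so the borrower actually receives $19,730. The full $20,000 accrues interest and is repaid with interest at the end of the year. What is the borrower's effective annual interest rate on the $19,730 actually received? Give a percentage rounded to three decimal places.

Amount owed after one year: 20,000 × (1 + 0.1393/12)^12 = 20,000 × 1.148547 = $22,970.94.
Effective rate on net proceeds: 22,970.94 / 19,730 − 1 = 0.164265 = 16.426%.

16.426%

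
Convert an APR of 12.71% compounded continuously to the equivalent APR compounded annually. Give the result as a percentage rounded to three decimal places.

13.553%

EAR under continuous compounding: e^0.1271 − 1 = 0.135531.
Compounded annually, the equivalent nominal rate is the EAR itself: 13.553%.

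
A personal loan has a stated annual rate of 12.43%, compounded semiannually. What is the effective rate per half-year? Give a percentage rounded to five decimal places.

6.21500%

With a nominal annual rate compounded semiannually, the periodic rate is the nominal rate divided by 2.
i = 0.1243 / 2 = 0.0621500 = 6.21500%.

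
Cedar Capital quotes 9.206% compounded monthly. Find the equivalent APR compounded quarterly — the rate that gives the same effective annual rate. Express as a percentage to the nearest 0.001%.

9.277%

EAR = (1 + 0.09206/12)^12 − 1 = 0.096045.
Solve (1 + r/4)^4 = 1.096045: r/4 = 1.096045^(1/4) − 1 = 0.023192, so r = 0.092768 = 9.277%.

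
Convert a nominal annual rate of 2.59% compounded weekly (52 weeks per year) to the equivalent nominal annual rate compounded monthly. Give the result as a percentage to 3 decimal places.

EAR = (1 + 0.0259/52)^52 − 1 = 0.026232.
Solve (1 + r/12)^12 = 1.026232: r/12 = 1.026232^(1/12) − 1 = 0.002160, so r = 0.025922 = 2.592%.

2.592%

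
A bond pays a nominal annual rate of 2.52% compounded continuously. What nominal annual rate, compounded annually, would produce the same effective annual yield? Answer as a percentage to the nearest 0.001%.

EAR under continuous compounding: e^0.0252 − 1 = 0.025520.
Compounded annually, the equivalent nominal rate is the EAR itself: 2.552%.

2.552%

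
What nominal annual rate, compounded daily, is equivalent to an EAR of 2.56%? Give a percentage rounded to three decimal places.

(1 + r/365)^365 − 1 = 0.0256, so 1 + r/365 = 1.0256^(1/365).
r/365 = 0.000069, so r = 0.025279 = 2.528%.

2.528%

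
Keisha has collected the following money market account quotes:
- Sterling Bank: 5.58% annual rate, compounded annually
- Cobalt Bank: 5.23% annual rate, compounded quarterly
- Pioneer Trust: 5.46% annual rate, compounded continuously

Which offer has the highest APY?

Sterling Bank: compounded annually, EAR = 5.580%
Cobalt Bank: (1 + 0.0523/4)^4 − 1 = 5.333%
Pioneer Trust: e^0.0546 − 1 = 5.612%
The highest effective annual rate is Pioneer Trust at 5.612%.

Pioneer Trust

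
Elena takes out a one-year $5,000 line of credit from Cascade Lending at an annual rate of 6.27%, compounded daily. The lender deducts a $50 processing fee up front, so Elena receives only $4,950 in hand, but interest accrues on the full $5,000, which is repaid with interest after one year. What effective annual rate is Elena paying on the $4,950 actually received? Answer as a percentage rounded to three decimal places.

Amount owed after one year: 5,000 × (1 + 0.0627/365)^365 = 5,000 × 1.064702 = $5,323.51.
Effective rate on net proceeds: 5,323.51 / 4,950 − 1 = 0.075456 = 7.546%.

7.546%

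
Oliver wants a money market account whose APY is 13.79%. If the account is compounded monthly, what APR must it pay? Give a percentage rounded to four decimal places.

12.9882%

(1 + r/12)^12 − 1 = 0.1379, so 1 + r/12 = 1.1379^(1/12).
r/12 = 0.010824, so r = 0.129882 = 12.9882%.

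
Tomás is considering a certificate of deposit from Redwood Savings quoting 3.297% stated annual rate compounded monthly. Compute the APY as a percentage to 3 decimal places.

EAR = (1 + 0.03297/12)^12 − 1.
= (1 + 0.002747)^12 − 1 = 1.033473 − 1 = 3.347%.

3.347%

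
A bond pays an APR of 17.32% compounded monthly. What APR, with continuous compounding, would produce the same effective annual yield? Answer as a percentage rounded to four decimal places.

EAR = (1 + 0.1732/12)^12 − 1 = 0.187633.
Equivalent continuous rate: r = ln(1 + 0.187633) = 0.171962 = 17.1962%.

17.1962%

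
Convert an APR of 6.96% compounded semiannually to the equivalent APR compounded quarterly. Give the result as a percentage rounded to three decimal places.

6.900%

EAR = (1 + 0.0696/2)^2 − 1 = 0.070811.
Solve (1 + r/4)^4 = 1.070811: r/4 = 1.070811^(1/4) − 1 = 0.017251, so r = 0.069005 = 6.900%.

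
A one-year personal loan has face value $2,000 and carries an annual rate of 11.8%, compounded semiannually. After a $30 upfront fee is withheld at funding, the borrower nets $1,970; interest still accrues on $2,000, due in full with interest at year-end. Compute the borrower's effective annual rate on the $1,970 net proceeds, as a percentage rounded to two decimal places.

Amount owed after one year: 2,000 × (1 + 0.118/2)^2 = 2,000 × 1.121481 = $2,242.96.
Effective rate on net proceeds: 2,242.96 / 1,970 − 1 = 0.138559 = 13.86%.

13.86%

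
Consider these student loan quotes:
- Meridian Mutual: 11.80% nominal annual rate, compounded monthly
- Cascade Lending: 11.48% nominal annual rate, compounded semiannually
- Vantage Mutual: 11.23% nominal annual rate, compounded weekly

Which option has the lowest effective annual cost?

Cascade Lending

Meridian Mutual: (1 + 0.1180/12)^12 − 1 = 12.460%
Cascade Lending: (1 + 0.1148/2)^2 − 1 = 11.809%
Vantage Mutual: (1 + 0.1123/52)^52 − 1 = 11.871%
The lowest effective annual rate is Cascade Lending at 11.809%.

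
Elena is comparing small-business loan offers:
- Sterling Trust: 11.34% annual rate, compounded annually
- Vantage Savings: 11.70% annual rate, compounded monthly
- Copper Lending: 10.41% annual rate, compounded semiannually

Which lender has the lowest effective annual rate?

Sterling Trust: compounded annually, EAR = 11.340%
Vantage Savings: (1 + 0.1170/12)^12 − 1 = 12.348%
Copper Lending: (1 + 0.1041/2)^2 − 1 = 10.681%
The lowest effective annual rate is Copper Lending at 10.681%.

Copper Lending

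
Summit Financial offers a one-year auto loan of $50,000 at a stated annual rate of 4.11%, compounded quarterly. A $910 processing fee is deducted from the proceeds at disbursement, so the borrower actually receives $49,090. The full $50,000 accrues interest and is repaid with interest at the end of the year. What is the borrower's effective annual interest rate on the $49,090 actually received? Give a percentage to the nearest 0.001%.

Amount owed after one year: 50,000 × (1 + 0.0411/4)^4 = 50,000 × 1.041738 = $52,086.89.
Effective rate on net proceeds: 52,086.89 / 49,090 − 1 = 0.061049 = 6.105%.

6.105%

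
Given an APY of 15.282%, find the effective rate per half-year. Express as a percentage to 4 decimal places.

7.3695%

The per-half-year rate i satisfies (1 + i)^2 = 1 + 0.15282.
i = 1.15282^(1/2) − 1 = 0.0736946 = 7.3695%.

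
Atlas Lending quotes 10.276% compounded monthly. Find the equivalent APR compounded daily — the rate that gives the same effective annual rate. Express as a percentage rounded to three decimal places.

10.234%

EAR = (1 + 0.10276/12)^12 − 1 = 0.107741.
Solve (1 + r/365)^365 = 1.107741: r/365 = 1.107741^(1/365) − 1 = 0.000280, so r = 0.102337 = 10.234%.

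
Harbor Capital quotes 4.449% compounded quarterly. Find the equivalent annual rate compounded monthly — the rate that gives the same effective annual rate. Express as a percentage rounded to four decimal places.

EAR = (1 + 0.04449/4)^4 − 1 = 0.045238.
Solve (1 + r/12)^12 = 1.045238: r/12 = 1.045238^(1/12) − 1 = 0.003694, so r = 0.044326 = 4.4326%.

4.4326%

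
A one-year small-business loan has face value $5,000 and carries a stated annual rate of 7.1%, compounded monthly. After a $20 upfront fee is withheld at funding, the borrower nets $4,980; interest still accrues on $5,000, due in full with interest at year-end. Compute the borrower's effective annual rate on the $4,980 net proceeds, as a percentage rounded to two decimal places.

7.77%

Amount owed after one year: 5,000 × (1 + 0.071/12)^12 = 5,000 × 1.073357 = $5,366.78.
Effective rate on net proceeds: 5,366.78 / 4,980 − 1 = 0.077667 = 7.77%.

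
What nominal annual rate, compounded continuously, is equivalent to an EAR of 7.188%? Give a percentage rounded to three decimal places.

6.941%

Continuous: nominal r satisfies e^r − 1 = 0.07188.
r = ln(1 + 0.07188) = ln(1.07188) = 0.069414 = 6.941%.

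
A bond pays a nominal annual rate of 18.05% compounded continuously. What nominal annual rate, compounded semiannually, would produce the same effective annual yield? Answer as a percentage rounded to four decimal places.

18.8896%

EAR under continuous compounding: e^0.1805 − 1 = 0.197816.
Solve (1 + r/2)^2 = 1.197816: r/2 = 1.197816^(1/2) − 1 = 0.094448, so r = 0.188896 = 18.8896%.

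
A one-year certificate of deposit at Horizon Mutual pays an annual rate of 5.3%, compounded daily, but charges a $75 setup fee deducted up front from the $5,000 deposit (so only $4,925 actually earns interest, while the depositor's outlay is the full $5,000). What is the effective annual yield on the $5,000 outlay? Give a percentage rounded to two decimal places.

Value after one year: 4,925 × (1 + 0.053/365)^365 = 4,925 × 1.054426 = $5,193.05.
Effective yield on the $5,000 outlay: 5,193.05 / 5,000 − 1 = 0.038609 = 3.86%.

3.86%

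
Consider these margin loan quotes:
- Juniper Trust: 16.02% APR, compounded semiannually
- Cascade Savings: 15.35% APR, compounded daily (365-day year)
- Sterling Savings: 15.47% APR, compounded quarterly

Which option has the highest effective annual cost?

Juniper Trust: (1 + 0.1602/2)^2 − 1 = 16.662%
Cascade Savings: (1 + 0.1535/365)^365 − 1 = 16.587%
Sterling Savings: (1 + 0.1547/4)^4 − 1 = 16.391%
The highest effective annual rate is Juniper Trust at 16.662%.

Juniper Trust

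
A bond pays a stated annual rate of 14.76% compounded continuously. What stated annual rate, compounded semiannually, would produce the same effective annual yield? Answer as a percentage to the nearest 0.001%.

15.318%

EAR under continuous compounding: e^0.1476 − 1 = 0.159049.
Solve (1 + r/2)^2 = 1.159049: r/2 = 1.159049^(1/2) − 1 = 0.076591, so r = 0.153183 = 15.318%.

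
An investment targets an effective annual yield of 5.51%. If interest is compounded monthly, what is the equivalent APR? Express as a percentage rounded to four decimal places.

5.3756%

(1 + r/12)^12 − 1 = 0.0551, so 1 + r/12 = 1.0551^(1/12).
r/12 = 0.004480, so r = 0.053756 = 5.3756%.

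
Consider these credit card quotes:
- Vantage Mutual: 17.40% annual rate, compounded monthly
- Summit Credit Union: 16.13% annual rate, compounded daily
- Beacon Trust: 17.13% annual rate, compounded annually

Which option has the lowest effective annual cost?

Vantage Mutual: (1 + 0.1740/12)^12 − 1 = 18.857%
Summit Credit Union: (1 + 0.1613/365)^365 − 1 = 17.500%
Beacon Trust: compounded annually, EAR = 17.130%
The lowest effective annual rate is Beacon Trust at 17.130%.

Beacon Trust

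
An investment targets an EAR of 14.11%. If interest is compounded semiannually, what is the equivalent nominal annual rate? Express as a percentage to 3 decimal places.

13.645%

(1 + r/2)^2 − 1 = 0.1411, so 1 + r/2 = 1.1411^(1/2).
r/2 = 0.068223, so r = 0.136446 = 13.645%.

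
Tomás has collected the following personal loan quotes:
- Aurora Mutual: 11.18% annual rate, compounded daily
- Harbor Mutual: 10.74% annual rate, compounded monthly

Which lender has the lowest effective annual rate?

Aurora Mutual: (1 + 0.1118/365)^365 − 1 = 11.827%
Harbor Mutual: (1 + 0.1074/12)^12 − 1 = 11.285%
The lowest effective annual rate is Harbor Mutual at 11.285%.

Harbor Mutual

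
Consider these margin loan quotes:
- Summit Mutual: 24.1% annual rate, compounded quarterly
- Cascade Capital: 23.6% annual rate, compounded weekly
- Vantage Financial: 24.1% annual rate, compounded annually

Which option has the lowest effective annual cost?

Vantage Financial

Summit Mutual: (1 + 0.241/4)^4 − 1 = 26.367%
Cascade Capital: (1 + 0.236/52)^52 − 1 = 26.550%
Vantage Financial: compounded annually, EAR = 24.100%
The lowest effective annual rate is Vantage Financial at 24.100%.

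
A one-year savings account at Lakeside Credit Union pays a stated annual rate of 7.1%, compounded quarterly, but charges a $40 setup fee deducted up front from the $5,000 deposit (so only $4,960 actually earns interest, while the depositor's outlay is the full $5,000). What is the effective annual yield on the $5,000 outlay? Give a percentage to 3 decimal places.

6.433%

Value after one year: 4,960 × (1 + 0.071/4)^4 = 4,960 × 1.072913 = $5,321.65.
Effective yield on the $5,000 outlay: 5,321.65 / 5,000 − 1 = 0.064330 = 6.433%.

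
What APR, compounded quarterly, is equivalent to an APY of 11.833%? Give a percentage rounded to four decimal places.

(1 + r/4)^4 − 1 = 0.11833, so 1 + r/4 = 1.11833^(1/4).
r/4 = 0.028354, so r = 0.113415 = 11.3415%.

11.3415%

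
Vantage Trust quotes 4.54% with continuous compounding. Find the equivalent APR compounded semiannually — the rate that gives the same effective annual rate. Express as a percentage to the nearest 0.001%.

4.592%

EAR under continuous compounding: e^0.0454 − 1 = 0.046446.
Solve (1 + r/2)^2 = 1.046446: r/2 = 1.046446^(1/2) − 1 = 0.022960, so r = 0.045919 = 4.592%.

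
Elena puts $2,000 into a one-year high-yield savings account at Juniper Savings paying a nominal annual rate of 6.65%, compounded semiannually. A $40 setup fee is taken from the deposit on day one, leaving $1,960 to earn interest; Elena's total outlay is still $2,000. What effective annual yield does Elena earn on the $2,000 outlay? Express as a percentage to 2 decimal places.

Value after one year: 1,960 × (1 + 0.0665/2)^2 = 1,960 × 1.067606 = $2,092.51.
Effective yield on the $2,000 outlay: 2,092.51 / 2,000 − 1 = 0.046253 = 4.63%.

4.63%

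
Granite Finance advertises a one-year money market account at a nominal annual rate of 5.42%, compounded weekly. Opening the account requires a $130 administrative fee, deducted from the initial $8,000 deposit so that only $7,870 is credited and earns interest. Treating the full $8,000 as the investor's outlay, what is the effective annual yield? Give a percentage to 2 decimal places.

Value after one year: 7,870 × (1 + 0.0542/52)^52 = 7,870 × 1.055666 = $8,308.09.
Effective yield on the $8,000 outlay: 8,308.09 / 8,000 − 1 = 0.038511 = 3.85%.

3.85%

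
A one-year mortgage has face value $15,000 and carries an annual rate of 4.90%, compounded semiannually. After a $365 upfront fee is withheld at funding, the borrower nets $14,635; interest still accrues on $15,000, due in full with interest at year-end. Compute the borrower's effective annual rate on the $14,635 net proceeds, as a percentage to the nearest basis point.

Amount owed after one year: 15,000 × (1 + 0.0490/2)^2 = 15,000 × 1.049600 = $15,744.00.
Effective rate on net proceeds: 15,744.00 / 14,635 − 1 = 0.075778 = 7.58%.

7.58%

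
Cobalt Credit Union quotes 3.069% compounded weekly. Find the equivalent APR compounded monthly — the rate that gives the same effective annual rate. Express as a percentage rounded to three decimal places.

3.072%

EAR = (1 + 0.03069/52)^52 − 1 = 0.031156.
Solve (1 + r/12)^12 = 1.031156: r/12 = 1.031156^(1/12) − 1 = 0.002560, so r = 0.030720 = 3.072%.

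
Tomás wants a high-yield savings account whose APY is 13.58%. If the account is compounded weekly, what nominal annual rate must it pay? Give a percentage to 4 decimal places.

(1 + r/52)^52 − 1 = 0.1358, so 1 + r/52 = 1.1358^(1/52).
r/52 = 0.002452, so r = 0.127493 = 12.7493%.

12.7493%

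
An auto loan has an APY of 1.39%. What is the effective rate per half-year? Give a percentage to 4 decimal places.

0.6926%

The per-half-year rate i satisfies (1 + i)^2 = 1 + 0.0139.
i = 1.0139^(1/2) − 1 = 0.0069260 = 0.6926%.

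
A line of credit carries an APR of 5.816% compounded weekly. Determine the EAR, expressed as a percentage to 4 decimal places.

EAR = (1 + 0.05816/52)^52 − 1.
= 1.059850 − 1 = 5.9850%.

5.9850%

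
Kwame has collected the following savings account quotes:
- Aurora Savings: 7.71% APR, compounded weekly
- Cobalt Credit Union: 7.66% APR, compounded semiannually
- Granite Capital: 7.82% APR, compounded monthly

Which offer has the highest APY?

Granite Capital

Aurora Savings: (1 + 0.0771/52)^52 − 1 = 8.009%
Cobalt Credit Union: (1 + 0.0766/2)^2 − 1 = 7.807%
Granite Capital: (1 + 0.0782/12)^12 − 1 = 8.106%
The highest effective annual rate is Granite Capital at 8.106%.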